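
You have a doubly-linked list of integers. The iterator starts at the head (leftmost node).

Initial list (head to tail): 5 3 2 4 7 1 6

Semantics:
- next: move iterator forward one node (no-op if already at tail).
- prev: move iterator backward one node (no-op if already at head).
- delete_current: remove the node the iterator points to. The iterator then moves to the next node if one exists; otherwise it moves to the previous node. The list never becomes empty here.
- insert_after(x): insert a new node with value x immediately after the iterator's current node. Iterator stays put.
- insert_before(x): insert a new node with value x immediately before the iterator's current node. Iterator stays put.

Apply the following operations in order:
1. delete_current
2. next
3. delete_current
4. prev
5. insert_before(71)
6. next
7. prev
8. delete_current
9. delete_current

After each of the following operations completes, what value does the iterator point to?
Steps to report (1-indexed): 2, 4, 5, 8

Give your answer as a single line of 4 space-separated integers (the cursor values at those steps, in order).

Answer: 2 3 3 4

Derivation:
After 1 (delete_current): list=[3, 2, 4, 7, 1, 6] cursor@3
After 2 (next): list=[3, 2, 4, 7, 1, 6] cursor@2
After 3 (delete_current): list=[3, 4, 7, 1, 6] cursor@4
After 4 (prev): list=[3, 4, 7, 1, 6] cursor@3
After 5 (insert_before(71)): list=[71, 3, 4, 7, 1, 6] cursor@3
After 6 (next): list=[71, 3, 4, 7, 1, 6] cursor@4
After 7 (prev): list=[71, 3, 4, 7, 1, 6] cursor@3
After 8 (delete_current): list=[71, 4, 7, 1, 6] cursor@4
After 9 (delete_current): list=[71, 7, 1, 6] cursor@7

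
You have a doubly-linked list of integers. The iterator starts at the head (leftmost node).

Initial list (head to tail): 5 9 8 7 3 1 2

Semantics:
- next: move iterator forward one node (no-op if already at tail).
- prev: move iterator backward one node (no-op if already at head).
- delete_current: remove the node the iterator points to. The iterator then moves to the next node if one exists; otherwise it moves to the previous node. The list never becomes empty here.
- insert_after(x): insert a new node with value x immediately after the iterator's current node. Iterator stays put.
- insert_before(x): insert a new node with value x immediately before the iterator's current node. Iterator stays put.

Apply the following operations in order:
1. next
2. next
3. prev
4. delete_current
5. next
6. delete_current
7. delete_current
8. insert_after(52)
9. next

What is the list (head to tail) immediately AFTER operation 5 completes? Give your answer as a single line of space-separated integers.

Answer: 5 8 7 3 1 2

Derivation:
After 1 (next): list=[5, 9, 8, 7, 3, 1, 2] cursor@9
After 2 (next): list=[5, 9, 8, 7, 3, 1, 2] cursor@8
After 3 (prev): list=[5, 9, 8, 7, 3, 1, 2] cursor@9
After 4 (delete_current): list=[5, 8, 7, 3, 1, 2] cursor@8
After 5 (next): list=[5, 8, 7, 3, 1, 2] cursor@7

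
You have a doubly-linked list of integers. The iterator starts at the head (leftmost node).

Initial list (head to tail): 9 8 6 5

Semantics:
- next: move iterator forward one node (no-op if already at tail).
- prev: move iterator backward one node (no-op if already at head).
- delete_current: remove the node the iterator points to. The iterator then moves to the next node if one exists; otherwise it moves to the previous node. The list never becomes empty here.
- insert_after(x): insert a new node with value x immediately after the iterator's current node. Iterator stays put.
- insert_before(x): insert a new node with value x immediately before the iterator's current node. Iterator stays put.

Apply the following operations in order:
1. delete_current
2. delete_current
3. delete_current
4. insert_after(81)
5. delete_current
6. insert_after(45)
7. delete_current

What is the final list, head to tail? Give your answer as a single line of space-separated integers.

After 1 (delete_current): list=[8, 6, 5] cursor@8
After 2 (delete_current): list=[6, 5] cursor@6
After 3 (delete_current): list=[5] cursor@5
After 4 (insert_after(81)): list=[5, 81] cursor@5
After 5 (delete_current): list=[81] cursor@81
After 6 (insert_after(45)): list=[81, 45] cursor@81
After 7 (delete_current): list=[45] cursor@45

Answer: 45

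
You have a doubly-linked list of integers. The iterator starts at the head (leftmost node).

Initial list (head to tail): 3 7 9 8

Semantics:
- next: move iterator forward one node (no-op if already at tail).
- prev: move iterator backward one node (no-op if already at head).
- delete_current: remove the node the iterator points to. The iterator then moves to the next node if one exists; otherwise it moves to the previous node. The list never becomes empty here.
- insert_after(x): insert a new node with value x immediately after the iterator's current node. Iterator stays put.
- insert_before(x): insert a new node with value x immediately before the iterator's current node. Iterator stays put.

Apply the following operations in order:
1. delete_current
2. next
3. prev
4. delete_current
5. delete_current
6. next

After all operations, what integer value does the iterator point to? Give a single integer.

After 1 (delete_current): list=[7, 9, 8] cursor@7
After 2 (next): list=[7, 9, 8] cursor@9
After 3 (prev): list=[7, 9, 8] cursor@7
After 4 (delete_current): list=[9, 8] cursor@9
After 5 (delete_current): list=[8] cursor@8
After 6 (next): list=[8] cursor@8

Answer: 8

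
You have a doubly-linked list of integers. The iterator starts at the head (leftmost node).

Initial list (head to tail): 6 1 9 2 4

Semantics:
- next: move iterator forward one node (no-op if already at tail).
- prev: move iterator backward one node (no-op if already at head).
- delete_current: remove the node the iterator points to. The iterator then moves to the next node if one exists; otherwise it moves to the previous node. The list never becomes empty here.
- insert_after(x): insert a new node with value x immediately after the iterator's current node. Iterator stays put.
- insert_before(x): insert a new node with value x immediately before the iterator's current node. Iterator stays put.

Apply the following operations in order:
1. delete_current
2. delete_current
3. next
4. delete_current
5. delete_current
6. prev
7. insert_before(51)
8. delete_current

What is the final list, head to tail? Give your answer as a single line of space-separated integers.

After 1 (delete_current): list=[1, 9, 2, 4] cursor@1
After 2 (delete_current): list=[9, 2, 4] cursor@9
After 3 (next): list=[9, 2, 4] cursor@2
After 4 (delete_current): list=[9, 4] cursor@4
After 5 (delete_current): list=[9] cursor@9
After 6 (prev): list=[9] cursor@9
After 7 (insert_before(51)): list=[51, 9] cursor@9
After 8 (delete_current): list=[51] cursor@51

Answer: 51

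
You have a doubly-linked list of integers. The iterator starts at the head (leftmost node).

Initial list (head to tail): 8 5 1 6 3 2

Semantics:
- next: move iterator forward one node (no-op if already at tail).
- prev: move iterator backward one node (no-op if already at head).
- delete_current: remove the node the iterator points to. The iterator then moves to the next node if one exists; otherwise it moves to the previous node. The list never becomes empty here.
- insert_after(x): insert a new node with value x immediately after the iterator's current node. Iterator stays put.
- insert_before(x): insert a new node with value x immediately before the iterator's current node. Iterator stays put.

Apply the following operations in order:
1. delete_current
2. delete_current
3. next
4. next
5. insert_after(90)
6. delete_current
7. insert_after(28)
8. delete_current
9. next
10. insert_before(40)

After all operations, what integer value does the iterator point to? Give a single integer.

After 1 (delete_current): list=[5, 1, 6, 3, 2] cursor@5
After 2 (delete_current): list=[1, 6, 3, 2] cursor@1
After 3 (next): list=[1, 6, 3, 2] cursor@6
After 4 (next): list=[1, 6, 3, 2] cursor@3
After 5 (insert_after(90)): list=[1, 6, 3, 90, 2] cursor@3
After 6 (delete_current): list=[1, 6, 90, 2] cursor@90
After 7 (insert_after(28)): list=[1, 6, 90, 28, 2] cursor@90
After 8 (delete_current): list=[1, 6, 28, 2] cursor@28
After 9 (next): list=[1, 6, 28, 2] cursor@2
After 10 (insert_before(40)): list=[1, 6, 28, 40, 2] cursor@2

Answer: 2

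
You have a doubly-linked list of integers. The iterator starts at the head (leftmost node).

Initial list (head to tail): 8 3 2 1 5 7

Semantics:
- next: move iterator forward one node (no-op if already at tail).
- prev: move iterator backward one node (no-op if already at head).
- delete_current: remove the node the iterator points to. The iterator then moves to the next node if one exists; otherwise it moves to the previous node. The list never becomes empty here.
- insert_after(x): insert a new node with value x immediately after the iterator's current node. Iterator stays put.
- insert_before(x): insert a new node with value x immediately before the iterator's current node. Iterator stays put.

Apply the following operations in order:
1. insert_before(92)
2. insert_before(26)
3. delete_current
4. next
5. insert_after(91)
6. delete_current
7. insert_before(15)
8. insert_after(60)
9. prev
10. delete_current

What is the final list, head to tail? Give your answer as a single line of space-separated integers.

Answer: 92 26 3 91 60 1 5 7

Derivation:
After 1 (insert_before(92)): list=[92, 8, 3, 2, 1, 5, 7] cursor@8
After 2 (insert_before(26)): list=[92, 26, 8, 3, 2, 1, 5, 7] cursor@8
After 3 (delete_current): list=[92, 26, 3, 2, 1, 5, 7] cursor@3
After 4 (next): list=[92, 26, 3, 2, 1, 5, 7] cursor@2
After 5 (insert_after(91)): list=[92, 26, 3, 2, 91, 1, 5, 7] cursor@2
After 6 (delete_current): list=[92, 26, 3, 91, 1, 5, 7] cursor@91
After 7 (insert_before(15)): list=[92, 26, 3, 15, 91, 1, 5, 7] cursor@91
After 8 (insert_after(60)): list=[92, 26, 3, 15, 91, 60, 1, 5, 7] cursor@91
After 9 (prev): list=[92, 26, 3, 15, 91, 60, 1, 5, 7] cursor@15
After 10 (delete_current): list=[92, 26, 3, 91, 60, 1, 5, 7] cursor@91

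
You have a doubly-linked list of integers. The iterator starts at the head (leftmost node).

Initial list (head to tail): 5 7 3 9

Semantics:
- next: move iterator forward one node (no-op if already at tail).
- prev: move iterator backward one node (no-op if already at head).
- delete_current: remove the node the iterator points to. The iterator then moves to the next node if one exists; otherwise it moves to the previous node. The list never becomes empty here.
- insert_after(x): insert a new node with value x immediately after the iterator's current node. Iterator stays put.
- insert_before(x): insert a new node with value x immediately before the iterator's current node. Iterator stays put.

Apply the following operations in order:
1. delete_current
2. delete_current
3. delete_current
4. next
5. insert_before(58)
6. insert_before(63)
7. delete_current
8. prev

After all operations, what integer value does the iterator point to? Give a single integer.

After 1 (delete_current): list=[7, 3, 9] cursor@7
After 2 (delete_current): list=[3, 9] cursor@3
After 3 (delete_current): list=[9] cursor@9
After 4 (next): list=[9] cursor@9
After 5 (insert_before(58)): list=[58, 9] cursor@9
After 6 (insert_before(63)): list=[58, 63, 9] cursor@9
After 7 (delete_current): list=[58, 63] cursor@63
After 8 (prev): list=[58, 63] cursor@58

Answer: 58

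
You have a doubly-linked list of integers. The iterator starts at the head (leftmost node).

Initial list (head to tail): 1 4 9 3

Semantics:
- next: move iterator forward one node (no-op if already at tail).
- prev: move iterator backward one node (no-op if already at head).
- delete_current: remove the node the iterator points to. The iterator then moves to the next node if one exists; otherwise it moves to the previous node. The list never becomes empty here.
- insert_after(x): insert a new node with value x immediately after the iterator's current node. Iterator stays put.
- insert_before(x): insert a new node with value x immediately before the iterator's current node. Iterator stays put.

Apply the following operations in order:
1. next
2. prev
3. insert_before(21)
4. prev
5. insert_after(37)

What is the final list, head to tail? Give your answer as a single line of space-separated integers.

Answer: 21 37 1 4 9 3

Derivation:
After 1 (next): list=[1, 4, 9, 3] cursor@4
After 2 (prev): list=[1, 4, 9, 3] cursor@1
After 3 (insert_before(21)): list=[21, 1, 4, 9, 3] cursor@1
After 4 (prev): list=[21, 1, 4, 9, 3] cursor@21
After 5 (insert_after(37)): list=[21, 37, 1, 4, 9, 3] cursor@21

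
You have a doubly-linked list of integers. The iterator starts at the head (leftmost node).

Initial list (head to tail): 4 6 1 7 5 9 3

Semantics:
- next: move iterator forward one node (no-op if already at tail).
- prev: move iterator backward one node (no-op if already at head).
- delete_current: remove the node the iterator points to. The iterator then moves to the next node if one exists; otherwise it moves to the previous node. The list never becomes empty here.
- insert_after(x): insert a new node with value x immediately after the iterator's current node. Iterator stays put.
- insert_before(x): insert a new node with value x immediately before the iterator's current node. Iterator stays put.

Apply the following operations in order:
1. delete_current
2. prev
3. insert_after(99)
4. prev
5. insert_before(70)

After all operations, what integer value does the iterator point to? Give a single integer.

After 1 (delete_current): list=[6, 1, 7, 5, 9, 3] cursor@6
After 2 (prev): list=[6, 1, 7, 5, 9, 3] cursor@6
After 3 (insert_after(99)): list=[6, 99, 1, 7, 5, 9, 3] cursor@6
After 4 (prev): list=[6, 99, 1, 7, 5, 9, 3] cursor@6
After 5 (insert_before(70)): list=[70, 6, 99, 1, 7, 5, 9, 3] cursor@6

Answer: 6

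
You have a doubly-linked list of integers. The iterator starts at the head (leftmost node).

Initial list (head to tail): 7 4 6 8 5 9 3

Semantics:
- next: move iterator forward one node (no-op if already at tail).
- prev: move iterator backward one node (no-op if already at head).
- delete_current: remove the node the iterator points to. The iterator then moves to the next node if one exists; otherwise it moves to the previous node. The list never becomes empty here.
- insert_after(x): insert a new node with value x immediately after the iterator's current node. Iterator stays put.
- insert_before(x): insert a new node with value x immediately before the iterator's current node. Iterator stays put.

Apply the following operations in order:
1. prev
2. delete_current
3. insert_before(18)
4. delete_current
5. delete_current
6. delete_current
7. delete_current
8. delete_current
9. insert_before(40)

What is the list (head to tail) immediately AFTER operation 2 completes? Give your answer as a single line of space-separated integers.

After 1 (prev): list=[7, 4, 6, 8, 5, 9, 3] cursor@7
After 2 (delete_current): list=[4, 6, 8, 5, 9, 3] cursor@4

Answer: 4 6 8 5 9 3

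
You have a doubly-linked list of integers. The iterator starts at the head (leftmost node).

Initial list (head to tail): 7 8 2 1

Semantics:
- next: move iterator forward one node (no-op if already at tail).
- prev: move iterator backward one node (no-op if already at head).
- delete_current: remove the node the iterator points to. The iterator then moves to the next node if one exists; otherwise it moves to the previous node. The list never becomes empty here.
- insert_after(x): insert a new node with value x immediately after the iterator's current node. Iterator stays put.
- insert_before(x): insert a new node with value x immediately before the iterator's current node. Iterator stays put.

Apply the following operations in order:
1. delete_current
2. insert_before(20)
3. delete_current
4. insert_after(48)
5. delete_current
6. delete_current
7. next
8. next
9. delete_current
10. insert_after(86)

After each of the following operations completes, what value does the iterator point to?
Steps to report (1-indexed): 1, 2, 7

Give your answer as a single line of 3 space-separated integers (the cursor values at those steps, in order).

After 1 (delete_current): list=[8, 2, 1] cursor@8
After 2 (insert_before(20)): list=[20, 8, 2, 1] cursor@8
After 3 (delete_current): list=[20, 2, 1] cursor@2
After 4 (insert_after(48)): list=[20, 2, 48, 1] cursor@2
After 5 (delete_current): list=[20, 48, 1] cursor@48
After 6 (delete_current): list=[20, 1] cursor@1
After 7 (next): list=[20, 1] cursor@1
After 8 (next): list=[20, 1] cursor@1
After 9 (delete_current): list=[20] cursor@20
After 10 (insert_after(86)): list=[20, 86] cursor@20

Answer: 8 8 1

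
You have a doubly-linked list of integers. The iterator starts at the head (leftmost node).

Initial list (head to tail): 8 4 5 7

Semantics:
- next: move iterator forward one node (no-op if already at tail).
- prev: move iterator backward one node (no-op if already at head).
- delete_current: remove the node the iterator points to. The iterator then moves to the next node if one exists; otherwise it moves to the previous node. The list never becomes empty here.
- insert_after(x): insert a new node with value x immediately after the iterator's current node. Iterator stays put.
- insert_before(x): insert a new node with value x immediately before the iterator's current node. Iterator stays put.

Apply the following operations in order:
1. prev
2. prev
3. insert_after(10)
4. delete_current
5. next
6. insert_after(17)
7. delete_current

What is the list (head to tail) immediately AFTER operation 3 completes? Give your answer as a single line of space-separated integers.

Answer: 8 10 4 5 7

Derivation:
After 1 (prev): list=[8, 4, 5, 7] cursor@8
After 2 (prev): list=[8, 4, 5, 7] cursor@8
After 3 (insert_after(10)): list=[8, 10, 4, 5, 7] cursor@8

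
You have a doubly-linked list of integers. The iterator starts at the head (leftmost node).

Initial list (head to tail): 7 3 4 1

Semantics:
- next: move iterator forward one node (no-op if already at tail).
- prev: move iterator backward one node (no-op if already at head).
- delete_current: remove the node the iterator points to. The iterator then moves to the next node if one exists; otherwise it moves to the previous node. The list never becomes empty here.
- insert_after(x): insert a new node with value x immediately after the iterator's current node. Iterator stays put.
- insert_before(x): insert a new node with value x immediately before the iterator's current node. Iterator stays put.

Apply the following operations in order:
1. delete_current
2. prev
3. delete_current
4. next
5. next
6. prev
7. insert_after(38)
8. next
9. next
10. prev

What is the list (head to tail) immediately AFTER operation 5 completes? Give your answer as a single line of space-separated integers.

After 1 (delete_current): list=[3, 4, 1] cursor@3
After 2 (prev): list=[3, 4, 1] cursor@3
After 3 (delete_current): list=[4, 1] cursor@4
After 4 (next): list=[4, 1] cursor@1
After 5 (next): list=[4, 1] cursor@1

Answer: 4 1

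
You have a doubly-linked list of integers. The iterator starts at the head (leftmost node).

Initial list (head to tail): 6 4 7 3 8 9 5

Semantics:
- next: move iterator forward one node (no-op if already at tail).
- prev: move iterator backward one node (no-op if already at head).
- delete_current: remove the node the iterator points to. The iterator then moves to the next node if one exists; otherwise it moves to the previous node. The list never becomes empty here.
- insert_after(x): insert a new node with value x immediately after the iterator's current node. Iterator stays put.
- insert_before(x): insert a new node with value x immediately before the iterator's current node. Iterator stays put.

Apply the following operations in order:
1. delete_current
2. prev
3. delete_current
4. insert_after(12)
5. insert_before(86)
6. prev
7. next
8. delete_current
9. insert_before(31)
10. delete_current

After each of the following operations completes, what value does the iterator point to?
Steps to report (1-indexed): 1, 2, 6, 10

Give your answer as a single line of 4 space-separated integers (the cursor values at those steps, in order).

After 1 (delete_current): list=[4, 7, 3, 8, 9, 5] cursor@4
After 2 (prev): list=[4, 7, 3, 8, 9, 5] cursor@4
After 3 (delete_current): list=[7, 3, 8, 9, 5] cursor@7
After 4 (insert_after(12)): list=[7, 12, 3, 8, 9, 5] cursor@7
After 5 (insert_before(86)): list=[86, 7, 12, 3, 8, 9, 5] cursor@7
After 6 (prev): list=[86, 7, 12, 3, 8, 9, 5] cursor@86
After 7 (next): list=[86, 7, 12, 3, 8, 9, 5] cursor@7
After 8 (delete_current): list=[86, 12, 3, 8, 9, 5] cursor@12
After 9 (insert_before(31)): list=[86, 31, 12, 3, 8, 9, 5] cursor@12
After 10 (delete_current): list=[86, 31, 3, 8, 9, 5] cursor@3

Answer: 4 4 86 3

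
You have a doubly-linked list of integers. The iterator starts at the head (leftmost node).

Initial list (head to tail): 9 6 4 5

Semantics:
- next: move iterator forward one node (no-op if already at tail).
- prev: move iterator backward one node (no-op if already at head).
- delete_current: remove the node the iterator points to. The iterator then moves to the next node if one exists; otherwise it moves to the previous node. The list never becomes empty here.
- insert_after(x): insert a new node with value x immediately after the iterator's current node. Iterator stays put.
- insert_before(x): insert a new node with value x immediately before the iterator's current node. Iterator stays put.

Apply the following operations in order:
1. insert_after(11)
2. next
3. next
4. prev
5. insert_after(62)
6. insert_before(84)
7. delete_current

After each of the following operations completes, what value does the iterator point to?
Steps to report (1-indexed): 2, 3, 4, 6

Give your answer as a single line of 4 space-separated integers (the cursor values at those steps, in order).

Answer: 11 6 11 11

Derivation:
After 1 (insert_after(11)): list=[9, 11, 6, 4, 5] cursor@9
After 2 (next): list=[9, 11, 6, 4, 5] cursor@11
After 3 (next): list=[9, 11, 6, 4, 5] cursor@6
After 4 (prev): list=[9, 11, 6, 4, 5] cursor@11
After 5 (insert_after(62)): list=[9, 11, 62, 6, 4, 5] cursor@11
After 6 (insert_before(84)): list=[9, 84, 11, 62, 6, 4, 5] cursor@11
After 7 (delete_current): list=[9, 84, 62, 6, 4, 5] cursor@62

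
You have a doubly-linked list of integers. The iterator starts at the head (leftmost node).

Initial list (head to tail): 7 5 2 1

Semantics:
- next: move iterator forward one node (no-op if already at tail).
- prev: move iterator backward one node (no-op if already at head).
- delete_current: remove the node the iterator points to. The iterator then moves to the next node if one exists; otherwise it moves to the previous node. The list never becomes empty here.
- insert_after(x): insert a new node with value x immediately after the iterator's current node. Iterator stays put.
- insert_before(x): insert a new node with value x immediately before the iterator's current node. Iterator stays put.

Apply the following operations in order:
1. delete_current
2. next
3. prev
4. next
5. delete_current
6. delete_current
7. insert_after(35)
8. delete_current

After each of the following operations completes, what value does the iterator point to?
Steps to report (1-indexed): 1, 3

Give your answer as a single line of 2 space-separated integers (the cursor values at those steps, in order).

Answer: 5 5

Derivation:
After 1 (delete_current): list=[5, 2, 1] cursor@5
After 2 (next): list=[5, 2, 1] cursor@2
After 3 (prev): list=[5, 2, 1] cursor@5
After 4 (next): list=[5, 2, 1] cursor@2
After 5 (delete_current): list=[5, 1] cursor@1
After 6 (delete_current): list=[5] cursor@5
After 7 (insert_after(35)): list=[5, 35] cursor@5
After 8 (delete_current): list=[35] cursor@35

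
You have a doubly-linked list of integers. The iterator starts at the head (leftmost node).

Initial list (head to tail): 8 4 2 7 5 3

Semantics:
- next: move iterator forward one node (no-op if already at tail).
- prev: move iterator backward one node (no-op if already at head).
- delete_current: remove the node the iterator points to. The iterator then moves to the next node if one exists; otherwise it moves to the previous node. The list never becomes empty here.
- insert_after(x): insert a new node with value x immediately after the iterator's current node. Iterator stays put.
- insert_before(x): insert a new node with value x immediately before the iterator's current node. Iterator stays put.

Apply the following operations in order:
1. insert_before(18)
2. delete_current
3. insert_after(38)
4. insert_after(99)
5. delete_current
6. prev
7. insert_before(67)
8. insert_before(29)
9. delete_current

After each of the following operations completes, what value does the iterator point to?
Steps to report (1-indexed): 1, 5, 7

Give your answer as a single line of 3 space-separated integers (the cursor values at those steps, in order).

Answer: 8 99 18

Derivation:
After 1 (insert_before(18)): list=[18, 8, 4, 2, 7, 5, 3] cursor@8
After 2 (delete_current): list=[18, 4, 2, 7, 5, 3] cursor@4
After 3 (insert_after(38)): list=[18, 4, 38, 2, 7, 5, 3] cursor@4
After 4 (insert_after(99)): list=[18, 4, 99, 38, 2, 7, 5, 3] cursor@4
After 5 (delete_current): list=[18, 99, 38, 2, 7, 5, 3] cursor@99
After 6 (prev): list=[18, 99, 38, 2, 7, 5, 3] cursor@18
After 7 (insert_before(67)): list=[67, 18, 99, 38, 2, 7, 5, 3] cursor@18
After 8 (insert_before(29)): list=[67, 29, 18, 99, 38, 2, 7, 5, 3] cursor@18
After 9 (delete_current): list=[67, 29, 99, 38, 2, 7, 5, 3] cursor@99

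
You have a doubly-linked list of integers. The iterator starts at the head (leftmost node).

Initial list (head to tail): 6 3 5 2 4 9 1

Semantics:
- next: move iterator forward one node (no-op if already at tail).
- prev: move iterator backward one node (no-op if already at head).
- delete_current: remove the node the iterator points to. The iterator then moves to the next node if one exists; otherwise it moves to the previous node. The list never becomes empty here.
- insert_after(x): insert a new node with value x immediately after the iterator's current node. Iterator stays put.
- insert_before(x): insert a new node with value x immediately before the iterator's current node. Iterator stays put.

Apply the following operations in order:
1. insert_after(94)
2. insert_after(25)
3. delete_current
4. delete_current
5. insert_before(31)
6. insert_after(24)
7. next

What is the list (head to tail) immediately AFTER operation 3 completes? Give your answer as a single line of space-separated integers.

Answer: 25 94 3 5 2 4 9 1

Derivation:
After 1 (insert_after(94)): list=[6, 94, 3, 5, 2, 4, 9, 1] cursor@6
After 2 (insert_after(25)): list=[6, 25, 94, 3, 5, 2, 4, 9, 1] cursor@6
After 3 (delete_current): list=[25, 94, 3, 5, 2, 4, 9, 1] cursor@25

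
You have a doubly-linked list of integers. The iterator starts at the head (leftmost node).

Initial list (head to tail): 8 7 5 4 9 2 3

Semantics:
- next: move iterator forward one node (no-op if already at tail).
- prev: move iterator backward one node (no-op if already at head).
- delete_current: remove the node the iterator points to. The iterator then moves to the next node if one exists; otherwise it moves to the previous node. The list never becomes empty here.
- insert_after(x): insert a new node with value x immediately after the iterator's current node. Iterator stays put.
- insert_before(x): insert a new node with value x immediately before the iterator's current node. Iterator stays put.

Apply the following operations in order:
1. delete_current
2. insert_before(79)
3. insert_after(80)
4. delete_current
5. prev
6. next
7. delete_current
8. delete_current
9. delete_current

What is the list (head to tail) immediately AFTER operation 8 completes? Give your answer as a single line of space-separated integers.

After 1 (delete_current): list=[7, 5, 4, 9, 2, 3] cursor@7
After 2 (insert_before(79)): list=[79, 7, 5, 4, 9, 2, 3] cursor@7
After 3 (insert_after(80)): list=[79, 7, 80, 5, 4, 9, 2, 3] cursor@7
After 4 (delete_current): list=[79, 80, 5, 4, 9, 2, 3] cursor@80
After 5 (prev): list=[79, 80, 5, 4, 9, 2, 3] cursor@79
After 6 (next): list=[79, 80, 5, 4, 9, 2, 3] cursor@80
After 7 (delete_current): list=[79, 5, 4, 9, 2, 3] cursor@5
After 8 (delete_current): list=[79, 4, 9, 2, 3] cursor@4

Answer: 79 4 9 2 3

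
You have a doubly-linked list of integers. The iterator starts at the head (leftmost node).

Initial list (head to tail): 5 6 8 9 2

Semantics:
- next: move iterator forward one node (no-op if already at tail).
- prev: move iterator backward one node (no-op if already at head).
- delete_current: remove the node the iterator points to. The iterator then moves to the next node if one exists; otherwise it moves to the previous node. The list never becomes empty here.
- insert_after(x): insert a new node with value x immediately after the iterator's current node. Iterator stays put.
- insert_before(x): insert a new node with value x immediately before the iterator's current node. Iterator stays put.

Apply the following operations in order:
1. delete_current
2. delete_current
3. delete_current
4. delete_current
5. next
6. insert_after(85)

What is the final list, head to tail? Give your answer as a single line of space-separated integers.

Answer: 2 85

Derivation:
After 1 (delete_current): list=[6, 8, 9, 2] cursor@6
After 2 (delete_current): list=[8, 9, 2] cursor@8
After 3 (delete_current): list=[9, 2] cursor@9
After 4 (delete_current): list=[2] cursor@2
After 5 (next): list=[2] cursor@2
After 6 (insert_after(85)): list=[2, 85] cursor@2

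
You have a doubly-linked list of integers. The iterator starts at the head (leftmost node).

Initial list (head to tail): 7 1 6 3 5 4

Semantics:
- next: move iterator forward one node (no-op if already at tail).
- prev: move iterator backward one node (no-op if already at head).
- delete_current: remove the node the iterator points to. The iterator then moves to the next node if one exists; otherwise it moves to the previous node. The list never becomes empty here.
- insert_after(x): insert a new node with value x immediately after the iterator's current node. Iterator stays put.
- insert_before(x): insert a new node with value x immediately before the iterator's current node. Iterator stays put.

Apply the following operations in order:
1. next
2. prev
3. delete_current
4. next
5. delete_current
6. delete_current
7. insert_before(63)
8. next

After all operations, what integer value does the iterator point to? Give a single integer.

After 1 (next): list=[7, 1, 6, 3, 5, 4] cursor@1
After 2 (prev): list=[7, 1, 6, 3, 5, 4] cursor@7
After 3 (delete_current): list=[1, 6, 3, 5, 4] cursor@1
After 4 (next): list=[1, 6, 3, 5, 4] cursor@6
After 5 (delete_current): list=[1, 3, 5, 4] cursor@3
After 6 (delete_current): list=[1, 5, 4] cursor@5
After 7 (insert_before(63)): list=[1, 63, 5, 4] cursor@5
After 8 (next): list=[1, 63, 5, 4] cursor@4

Answer: 4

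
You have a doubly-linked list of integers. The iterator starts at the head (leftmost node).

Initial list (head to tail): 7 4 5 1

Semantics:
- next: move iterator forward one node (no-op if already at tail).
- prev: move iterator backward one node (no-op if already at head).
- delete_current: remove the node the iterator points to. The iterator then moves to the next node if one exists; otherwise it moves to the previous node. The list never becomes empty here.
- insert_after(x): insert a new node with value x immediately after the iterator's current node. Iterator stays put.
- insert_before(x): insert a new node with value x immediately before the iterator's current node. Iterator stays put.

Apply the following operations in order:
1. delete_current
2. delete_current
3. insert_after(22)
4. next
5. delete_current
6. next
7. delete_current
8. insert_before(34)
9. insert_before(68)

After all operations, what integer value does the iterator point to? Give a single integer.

Answer: 5

Derivation:
After 1 (delete_current): list=[4, 5, 1] cursor@4
After 2 (delete_current): list=[5, 1] cursor@5
After 3 (insert_after(22)): list=[5, 22, 1] cursor@5
After 4 (next): list=[5, 22, 1] cursor@22
After 5 (delete_current): list=[5, 1] cursor@1
After 6 (next): list=[5, 1] cursor@1
After 7 (delete_current): list=[5] cursor@5
After 8 (insert_before(34)): list=[34, 5] cursor@5
After 9 (insert_before(68)): list=[34, 68, 5] cursor@5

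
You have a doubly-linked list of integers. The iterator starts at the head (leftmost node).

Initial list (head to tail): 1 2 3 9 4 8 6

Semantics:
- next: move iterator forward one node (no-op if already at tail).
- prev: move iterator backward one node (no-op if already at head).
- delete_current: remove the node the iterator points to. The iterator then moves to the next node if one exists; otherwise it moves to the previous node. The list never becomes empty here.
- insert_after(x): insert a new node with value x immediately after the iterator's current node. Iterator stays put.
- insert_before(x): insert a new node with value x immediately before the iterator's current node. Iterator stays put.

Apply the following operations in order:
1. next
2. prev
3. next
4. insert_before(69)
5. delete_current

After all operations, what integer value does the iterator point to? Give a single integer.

Answer: 3

Derivation:
After 1 (next): list=[1, 2, 3, 9, 4, 8, 6] cursor@2
After 2 (prev): list=[1, 2, 3, 9, 4, 8, 6] cursor@1
After 3 (next): list=[1, 2, 3, 9, 4, 8, 6] cursor@2
After 4 (insert_before(69)): list=[1, 69, 2, 3, 9, 4, 8, 6] cursor@2
After 5 (delete_current): list=[1, 69, 3, 9, 4, 8, 6] cursor@3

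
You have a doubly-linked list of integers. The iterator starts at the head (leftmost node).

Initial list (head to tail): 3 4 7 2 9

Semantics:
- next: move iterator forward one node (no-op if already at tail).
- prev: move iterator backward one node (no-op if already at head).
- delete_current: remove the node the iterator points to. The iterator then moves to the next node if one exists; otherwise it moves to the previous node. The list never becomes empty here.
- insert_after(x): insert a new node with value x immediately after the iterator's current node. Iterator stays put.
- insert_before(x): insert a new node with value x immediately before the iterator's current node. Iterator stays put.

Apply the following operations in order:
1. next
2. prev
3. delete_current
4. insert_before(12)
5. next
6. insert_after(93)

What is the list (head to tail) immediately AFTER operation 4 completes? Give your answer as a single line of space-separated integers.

After 1 (next): list=[3, 4, 7, 2, 9] cursor@4
After 2 (prev): list=[3, 4, 7, 2, 9] cursor@3
After 3 (delete_current): list=[4, 7, 2, 9] cursor@4
After 4 (insert_before(12)): list=[12, 4, 7, 2, 9] cursor@4

Answer: 12 4 7 2 9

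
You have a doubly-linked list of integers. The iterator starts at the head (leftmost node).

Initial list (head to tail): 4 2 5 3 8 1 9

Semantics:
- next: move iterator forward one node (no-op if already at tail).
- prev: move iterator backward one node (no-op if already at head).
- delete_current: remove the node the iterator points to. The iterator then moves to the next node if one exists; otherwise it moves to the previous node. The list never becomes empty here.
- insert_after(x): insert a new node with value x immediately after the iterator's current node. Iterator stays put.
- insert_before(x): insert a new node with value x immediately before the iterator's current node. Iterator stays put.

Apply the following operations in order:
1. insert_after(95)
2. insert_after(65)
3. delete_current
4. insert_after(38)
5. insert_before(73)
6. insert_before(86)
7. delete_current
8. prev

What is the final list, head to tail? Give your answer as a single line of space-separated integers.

Answer: 73 86 38 95 2 5 3 8 1 9

Derivation:
After 1 (insert_after(95)): list=[4, 95, 2, 5, 3, 8, 1, 9] cursor@4
After 2 (insert_after(65)): list=[4, 65, 95, 2, 5, 3, 8, 1, 9] cursor@4
After 3 (delete_current): list=[65, 95, 2, 5, 3, 8, 1, 9] cursor@65
After 4 (insert_after(38)): list=[65, 38, 95, 2, 5, 3, 8, 1, 9] cursor@65
After 5 (insert_before(73)): list=[73, 65, 38, 95, 2, 5, 3, 8, 1, 9] cursor@65
After 6 (insert_before(86)): list=[73, 86, 65, 38, 95, 2, 5, 3, 8, 1, 9] cursor@65
After 7 (delete_current): list=[73, 86, 38, 95, 2, 5, 3, 8, 1, 9] cursor@38
After 8 (prev): list=[73, 86, 38, 95, 2, 5, 3, 8, 1, 9] cursor@86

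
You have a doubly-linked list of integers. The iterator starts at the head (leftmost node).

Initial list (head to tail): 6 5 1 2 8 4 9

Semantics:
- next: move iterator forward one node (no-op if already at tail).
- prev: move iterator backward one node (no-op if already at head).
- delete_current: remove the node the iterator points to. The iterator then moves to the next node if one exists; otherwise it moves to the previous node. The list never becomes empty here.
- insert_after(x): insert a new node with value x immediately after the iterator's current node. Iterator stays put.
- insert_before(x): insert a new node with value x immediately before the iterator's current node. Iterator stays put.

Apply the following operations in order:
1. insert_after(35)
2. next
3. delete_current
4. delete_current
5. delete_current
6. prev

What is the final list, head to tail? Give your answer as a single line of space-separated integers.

After 1 (insert_after(35)): list=[6, 35, 5, 1, 2, 8, 4, 9] cursor@6
After 2 (next): list=[6, 35, 5, 1, 2, 8, 4, 9] cursor@35
After 3 (delete_current): list=[6, 5, 1, 2, 8, 4, 9] cursor@5
After 4 (delete_current): list=[6, 1, 2, 8, 4, 9] cursor@1
After 5 (delete_current): list=[6, 2, 8, 4, 9] cursor@2
After 6 (prev): list=[6, 2, 8, 4, 9] cursor@6

Answer: 6 2 8 4 9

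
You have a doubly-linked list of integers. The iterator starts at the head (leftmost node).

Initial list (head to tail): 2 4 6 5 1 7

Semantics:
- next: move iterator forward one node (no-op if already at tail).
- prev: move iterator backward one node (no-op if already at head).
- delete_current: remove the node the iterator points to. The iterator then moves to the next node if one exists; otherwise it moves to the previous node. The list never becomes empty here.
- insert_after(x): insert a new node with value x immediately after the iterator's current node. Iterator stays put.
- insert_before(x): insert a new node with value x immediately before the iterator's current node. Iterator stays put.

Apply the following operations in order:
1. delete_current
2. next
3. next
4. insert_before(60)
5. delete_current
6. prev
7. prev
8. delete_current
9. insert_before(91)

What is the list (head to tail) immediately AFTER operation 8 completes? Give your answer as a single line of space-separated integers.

Answer: 4 60 1 7

Derivation:
After 1 (delete_current): list=[4, 6, 5, 1, 7] cursor@4
After 2 (next): list=[4, 6, 5, 1, 7] cursor@6
After 3 (next): list=[4, 6, 5, 1, 7] cursor@5
After 4 (insert_before(60)): list=[4, 6, 60, 5, 1, 7] cursor@5
After 5 (delete_current): list=[4, 6, 60, 1, 7] cursor@1
After 6 (prev): list=[4, 6, 60, 1, 7] cursor@60
After 7 (prev): list=[4, 6, 60, 1, 7] cursor@6
After 8 (delete_current): list=[4, 60, 1, 7] cursor@60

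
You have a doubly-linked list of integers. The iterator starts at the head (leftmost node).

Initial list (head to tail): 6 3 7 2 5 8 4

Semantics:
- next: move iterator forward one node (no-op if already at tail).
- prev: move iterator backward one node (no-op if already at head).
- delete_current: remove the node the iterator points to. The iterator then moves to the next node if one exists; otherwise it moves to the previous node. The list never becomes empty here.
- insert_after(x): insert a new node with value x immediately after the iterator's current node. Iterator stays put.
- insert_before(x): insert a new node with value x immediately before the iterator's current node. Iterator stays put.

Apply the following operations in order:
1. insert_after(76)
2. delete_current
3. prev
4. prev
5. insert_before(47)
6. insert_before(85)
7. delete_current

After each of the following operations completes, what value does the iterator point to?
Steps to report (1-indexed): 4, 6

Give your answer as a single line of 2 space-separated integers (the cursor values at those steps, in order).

After 1 (insert_after(76)): list=[6, 76, 3, 7, 2, 5, 8, 4] cursor@6
After 2 (delete_current): list=[76, 3, 7, 2, 5, 8, 4] cursor@76
After 3 (prev): list=[76, 3, 7, 2, 5, 8, 4] cursor@76
After 4 (prev): list=[76, 3, 7, 2, 5, 8, 4] cursor@76
After 5 (insert_before(47)): list=[47, 76, 3, 7, 2, 5, 8, 4] cursor@76
After 6 (insert_before(85)): list=[47, 85, 76, 3, 7, 2, 5, 8, 4] cursor@76
After 7 (delete_current): list=[47, 85, 3, 7, 2, 5, 8, 4] cursor@3

Answer: 76 76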